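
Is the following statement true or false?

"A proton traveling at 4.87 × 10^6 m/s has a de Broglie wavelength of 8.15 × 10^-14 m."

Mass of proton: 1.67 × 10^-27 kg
True

The claim is correct.

Using λ = h/(mv):
λ = (6.626 × 10^-34 J·s) / (1.67 × 10^-27 kg × 4.87 × 10^6 m/s)
λ = 8.15 × 10^-14 m

This matches the claimed value.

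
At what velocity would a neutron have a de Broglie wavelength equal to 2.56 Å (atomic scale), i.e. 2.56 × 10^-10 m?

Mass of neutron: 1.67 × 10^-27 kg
1.55 × 10^3 m/s

From λ = h/(mv), solve for v:

v = h/(mλ)
v = (6.626 × 10^-34 J·s) / (1.67 × 10^-27 kg × 2.56 × 10^-10 m)
v = 1.55 × 10^3 m/s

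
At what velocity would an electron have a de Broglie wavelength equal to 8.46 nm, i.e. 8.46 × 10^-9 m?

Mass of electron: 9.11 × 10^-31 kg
8.60 × 10^4 m/s

From λ = h/(mv), solve for v:

v = h/(mλ)
v = (6.626 × 10^-34 J·s) / (9.11 × 10^-31 kg × 8.46 × 10^-9 m)
v = 8.60 × 10^4 m/s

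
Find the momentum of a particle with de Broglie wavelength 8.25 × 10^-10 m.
8.03 × 10^-25 kg·m/s

From the de Broglie relation λ = h/p, we solve for p:

p = h/λ
p = (6.626 × 10^-34 J·s) / (8.25 × 10^-10 m)
p = 8.03 × 10^-25 kg·m/s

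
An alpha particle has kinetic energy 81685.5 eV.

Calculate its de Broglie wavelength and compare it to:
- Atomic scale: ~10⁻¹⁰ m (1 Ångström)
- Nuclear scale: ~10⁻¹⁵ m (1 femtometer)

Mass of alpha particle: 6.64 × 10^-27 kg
λ = 5.03 × 10^-14 m, which is between nuclear and atomic scales.

Using λ = h/√(2mKE):

KE = 81685.5 eV = 1.309 × 10^-14 J

λ = h/√(2mKE)
λ = (6.626 × 10^-34 J·s) / √(2 × 6.64 × 10^-27 kg × 1.309 × 10^-14 J)
λ = 5.03 × 10^-14 m

Comparison:
- Atomic scale (10⁻¹⁰ m): λ is 0.0005× this size
- Nuclear scale (10⁻¹⁵ m): λ is 50× this size

The wavelength is between nuclear and atomic scales.

This wavelength is appropriate for probing atomic structure but too large for nuclear physics experiments.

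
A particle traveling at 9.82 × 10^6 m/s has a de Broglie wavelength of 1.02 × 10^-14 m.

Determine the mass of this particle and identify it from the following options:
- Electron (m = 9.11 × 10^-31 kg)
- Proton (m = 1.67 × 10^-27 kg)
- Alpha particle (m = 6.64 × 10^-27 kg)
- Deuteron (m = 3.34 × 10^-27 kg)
The particle is an alpha particle.

From λ = h/(mv), solve for mass:

m = h/(λv)
m = (6.626 × 10^-34 J·s) / (1.02 × 10^-14 m × 9.82 × 10^6 m/s)
m = 6.62 × 10^-27 kg

Comparing with the listed masses, this is closest to an alpha particle.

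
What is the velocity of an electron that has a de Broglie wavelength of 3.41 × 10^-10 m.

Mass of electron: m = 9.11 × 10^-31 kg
2.13 × 10^6 m/s

From the de Broglie relation λ = h/(mv), we solve for v:

v = h/(mλ)
v = (6.626 × 10^-34 J·s) / (9.11 × 10^-31 kg × 3.41 × 10^-10 m)
v = 2.13 × 10^6 m/s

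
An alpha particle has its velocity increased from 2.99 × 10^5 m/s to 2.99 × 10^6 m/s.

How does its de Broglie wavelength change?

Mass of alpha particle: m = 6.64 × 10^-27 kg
The wavelength decreases by a factor of 10.

Using λ = h/(mv):

Initial wavelength: λ₁ = h/(mv₁) = 3.34 × 10^-13 m
Final wavelength: λ₂ = h/(mv₂) = 3.34 × 10^-14 m

Since λ ∝ 1/v, when velocity increases by a factor of 10, the wavelength decreases by a factor of 10.

λ₂/λ₁ = v₁/v₂ = 1/10

The wavelength decreases by a factor of 10.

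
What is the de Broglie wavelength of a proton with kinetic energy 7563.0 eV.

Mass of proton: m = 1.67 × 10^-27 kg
3.29 × 10^-13 m

Using λ = h/√(2mKE):

First convert KE to Joules: KE = 7563.0 eV = 1.212 × 10^-15 J

λ = h/√(2mKE)
λ = (6.626 × 10^-34 J·s) / √(2 × 1.67 × 10^-27 kg × 1.212 × 10^-15 J)
λ = 3.29 × 10^-13 m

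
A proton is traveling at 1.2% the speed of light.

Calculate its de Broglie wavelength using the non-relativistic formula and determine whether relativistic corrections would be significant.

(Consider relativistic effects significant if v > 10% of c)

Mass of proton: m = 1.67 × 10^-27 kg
No, relativistic corrections are not needed.

Using the non-relativistic de Broglie formula λ = h/(mv):

v = 1.2% × c = 3.598 × 10^6 m/s

λ = h/(mv)
λ = (6.626 × 10^-34 J·s) / (1.67 × 10^-27 kg × 3.598 × 10^6 m/s)
λ = 1.10 × 10^-13 m

Since v = 1.2% of c < 10% of c, relativistic corrections are NOT significant and this non-relativistic result is a good approximation.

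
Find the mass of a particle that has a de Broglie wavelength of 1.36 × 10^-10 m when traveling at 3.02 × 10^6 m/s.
1.61 × 10^-30 kg

From the de Broglie relation λ = h/(mv), we solve for m:

m = h/(λv)
m = (6.626 × 10^-34 J·s) / (1.36 × 10^-10 m × 3.02 × 10^6 m/s)
m = 1.61 × 10^-30 kg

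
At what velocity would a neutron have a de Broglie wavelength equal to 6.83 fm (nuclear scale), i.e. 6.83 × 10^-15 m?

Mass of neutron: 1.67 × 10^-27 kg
5.81 × 10^7 m/s

From λ = h/(mv), solve for v:

v = h/(mλ)
v = (6.626 × 10^-34 J·s) / (1.67 × 10^-27 kg × 6.83 × 10^-15 m)
v = 5.81 × 10^7 m/s

Note: This velocity is 19.4% of the speed of light, so relativistic corrections would be needed for a more accurate calculation.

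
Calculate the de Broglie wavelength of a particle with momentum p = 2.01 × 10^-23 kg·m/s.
3.30 × 10^-11 m

Using the de Broglie relation λ = h/p:

λ = h/p
λ = (6.626 × 10^-34 J·s) / (2.01 × 10^-23 kg·m/s)
λ = 3.30 × 10^-11 m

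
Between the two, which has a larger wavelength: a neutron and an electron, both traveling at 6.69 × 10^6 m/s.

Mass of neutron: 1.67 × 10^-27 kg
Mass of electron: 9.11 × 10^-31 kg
The electron has the longer wavelength.

Using λ = h/(mv), since both particles have the same velocity, the wavelength depends only on mass.

For neutron: λ₁ = h/(m₁v) = 5.93 × 10^-14 m
For electron: λ₂ = h/(m₂v) = 1.09 × 10^-10 m

Since λ ∝ 1/m at constant velocity, the lighter particle has the longer wavelength.

The electron has the longer de Broglie wavelength.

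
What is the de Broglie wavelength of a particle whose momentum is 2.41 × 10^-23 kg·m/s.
2.75 × 10^-11 m

Using the de Broglie relation λ = h/p:

λ = h/p
λ = (6.626 × 10^-34 J·s) / (2.41 × 10^-23 kg·m/s)
λ = 2.75 × 10^-11 m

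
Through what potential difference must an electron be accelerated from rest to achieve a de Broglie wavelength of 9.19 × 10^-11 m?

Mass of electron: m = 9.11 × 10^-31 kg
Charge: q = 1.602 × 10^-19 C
178 V

From λ = h/√(2mqV), we solve for V:

λ² = h²/(2mqV)
V = h²/(2mqλ²)
V = (6.626 × 10^-34 J·s)² / (2 × 9.11 × 10^-31 kg × 1.602 × 10^-19 C × (9.19 × 10^-11 m)²)
V = 178 V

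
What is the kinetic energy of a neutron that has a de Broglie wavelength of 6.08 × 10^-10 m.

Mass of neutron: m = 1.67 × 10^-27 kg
3.56 × 10^-22 J (or 2.22 × 10^-3 eV)

From λ = h/√(2mKE), we solve for KE:

λ² = h²/(2mKE)
KE = h²/(2mλ²)
KE = (6.626 × 10^-34 J·s)² / (2 × 1.67 × 10^-27 kg × (6.08 × 10^-10 m)²)
KE = 3.56 × 10^-22 J
KE = 2.22 × 10^-3 eV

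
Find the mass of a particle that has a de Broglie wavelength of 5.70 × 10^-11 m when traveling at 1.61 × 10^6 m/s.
7.22 × 10^-30 kg

From the de Broglie relation λ = h/(mv), we solve for m:

m = h/(λv)
m = (6.626 × 10^-34 J·s) / (5.70 × 10^-11 m × 1.61 × 10^6 m/s)
m = 7.22 × 10^-30 kg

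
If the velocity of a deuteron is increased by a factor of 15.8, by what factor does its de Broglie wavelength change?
The wavelength decreases by a factor of 15.8.

From λ = h/(mv), the wavelength is inversely proportional to velocity:

λ ∝ 1/v

If v → 15.8v, then λ → λ/15.8

When velocity is increased by a factor of 15.8, the wavelength decreases by a factor of 15.8.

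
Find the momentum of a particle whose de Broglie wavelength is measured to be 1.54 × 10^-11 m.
4.30 × 10^-23 kg·m/s

From the de Broglie relation λ = h/p, we solve for p:

p = h/λ
p = (6.626 × 10^-34 J·s) / (1.54 × 10^-11 m)
p = 4.30 × 10^-23 kg·m/s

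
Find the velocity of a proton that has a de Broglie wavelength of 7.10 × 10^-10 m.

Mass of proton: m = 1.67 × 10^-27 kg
5.59 × 10^2 m/s

From the de Broglie relation λ = h/(mv), we solve for v:

v = h/(mλ)
v = (6.626 × 10^-34 J·s) / (1.67 × 10^-27 kg × 7.10 × 10^-10 m)
v = 5.59 × 10^2 m/s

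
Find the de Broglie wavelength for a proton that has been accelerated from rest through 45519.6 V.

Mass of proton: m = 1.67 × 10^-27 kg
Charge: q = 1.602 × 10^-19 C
1.34 × 10^-13 m

When a particle is accelerated through voltage V, it gains kinetic energy KE = qV.

The de Broglie wavelength is then λ = h/√(2mqV):

λ = h/√(2mqV)
λ = (6.626 × 10^-34 J·s) / √(2 × 1.67 × 10^-27 kg × 1.602 × 10^-19 C × 45519.6 V)
λ = 1.34 × 10^-13 m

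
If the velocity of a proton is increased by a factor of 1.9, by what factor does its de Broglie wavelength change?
The wavelength decreases by a factor of 1.9.

From λ = h/(mv), the wavelength is inversely proportional to velocity:

λ ∝ 1/v

If v → 1.9v, then λ → λ/1.9

When velocity is increased by a factor of 1.9, the wavelength decreases by a factor of 1.9.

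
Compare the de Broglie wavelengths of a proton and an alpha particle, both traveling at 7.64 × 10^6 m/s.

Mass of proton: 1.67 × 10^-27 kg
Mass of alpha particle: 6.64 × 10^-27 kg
The proton has the longer wavelength.

Using λ = h/(mv), since both particles have the same velocity, the wavelength depends only on mass.

For proton: λ₁ = h/(m₁v) = 5.19 × 10^-14 m
For alpha particle: λ₂ = h/(m₂v) = 1.31 × 10^-14 m

Since λ ∝ 1/m at constant velocity, the lighter particle has the longer wavelength.

The proton has the longer de Broglie wavelength.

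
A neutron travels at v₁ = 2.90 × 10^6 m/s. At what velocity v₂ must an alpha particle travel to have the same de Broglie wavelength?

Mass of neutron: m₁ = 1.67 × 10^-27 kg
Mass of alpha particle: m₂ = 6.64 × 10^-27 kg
v₂ = 7.29 × 10^5 m/s

For equal de Broglie wavelengths: λ₁ = λ₂

h/(m₁v₁) = h/(m₂v₂)
m₁v₁ = m₂v₂
v₂ = v₁ · (m₁/m₂)

v₂ = 2.90 × 10^6 m/s × (1.67 × 10^-27 kg / 6.64 × 10^-27 kg)
v₂ = 7.29 × 10^5 m/s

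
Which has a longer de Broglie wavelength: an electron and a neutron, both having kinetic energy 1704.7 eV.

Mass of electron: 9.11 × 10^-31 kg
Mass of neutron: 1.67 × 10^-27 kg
The electron has the longer wavelength.

Using λ = h/√(2mKE):

For electron: λ₁ = h/√(2m₁KE) = 2.97 × 10^-11 m
For neutron: λ₂ = h/√(2m₂KE) = 6.94 × 10^-13 m

Since λ ∝ 1/√m at constant kinetic energy, the lighter particle has the longer wavelength.

The electron has the longer de Broglie wavelength.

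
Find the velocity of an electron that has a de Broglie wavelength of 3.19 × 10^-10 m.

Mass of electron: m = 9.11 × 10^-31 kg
2.28 × 10^6 m/s

From the de Broglie relation λ = h/(mv), we solve for v:

v = h/(mλ)
v = (6.626 × 10^-34 J·s) / (9.11 × 10^-31 kg × 3.19 × 10^-10 m)
v = 2.28 × 10^6 m/s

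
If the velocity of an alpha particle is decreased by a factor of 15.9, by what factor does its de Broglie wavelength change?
The wavelength increases by a factor of 15.9.

From λ = h/(mv), the wavelength is inversely proportional to velocity:

λ ∝ 1/v

If v → v/15.9, then λ → 15.9λ

When velocity is decreased by a factor of 15.9, the wavelength increases by a factor of 15.9.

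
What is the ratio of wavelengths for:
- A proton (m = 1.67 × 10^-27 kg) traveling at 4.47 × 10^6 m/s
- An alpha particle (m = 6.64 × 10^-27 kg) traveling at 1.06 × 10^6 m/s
λ₁/λ₂ = 0.943

Using λ = h/(mv):

λ₁ = h/(m₁v₁) = 8.88 × 10^-14 m
λ₂ = h/(m₂v₂) = 9.41 × 10^-14 m

Ratio λ₁/λ₂ = (m₂v₂)/(m₁v₁)
         = (6.64 × 10^-27 kg × 1.06 × 10^6 m/s) / (1.67 × 10^-27 kg × 4.47 × 10^6 m/s)
         = 0.943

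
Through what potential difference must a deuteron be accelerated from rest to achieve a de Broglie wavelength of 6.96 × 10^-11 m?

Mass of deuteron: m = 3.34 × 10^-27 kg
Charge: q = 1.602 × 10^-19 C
8.47 × 10^-2 V

From λ = h/√(2mqV), we solve for V:

λ² = h²/(2mqV)
V = h²/(2mqλ²)
V = (6.626 × 10^-34 J·s)² / (2 × 3.34 × 10^-27 kg × 1.602 × 10^-19 C × (6.96 × 10^-11 m)²)
V = 8.47 × 10^-2 V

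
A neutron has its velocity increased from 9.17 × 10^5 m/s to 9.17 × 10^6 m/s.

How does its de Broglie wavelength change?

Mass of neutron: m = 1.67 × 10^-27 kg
The wavelength decreases by a factor of 10.

Using λ = h/(mv):

Initial wavelength: λ₁ = h/(mv₁) = 4.33 × 10^-13 m
Final wavelength: λ₂ = h/(mv₂) = 4.33 × 10^-14 m

Since λ ∝ 1/v, when velocity increases by a factor of 10, the wavelength decreases by a factor of 10.

λ₂/λ₁ = v₁/v₂ = 1/10

The wavelength decreases by a factor of 10.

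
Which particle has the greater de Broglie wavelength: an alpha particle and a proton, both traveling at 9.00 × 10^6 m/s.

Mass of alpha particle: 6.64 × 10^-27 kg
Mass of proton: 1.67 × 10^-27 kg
The proton has the longer wavelength.

Using λ = h/(mv), since both particles have the same velocity, the wavelength depends only on mass.

For alpha particle: λ₁ = h/(m₁v) = 1.11 × 10^-14 m
For proton: λ₂ = h/(m₂v) = 4.41 × 10^-14 m

Since λ ∝ 1/m at constant velocity, the lighter particle has the longer wavelength.

The proton has the longer de Broglie wavelength.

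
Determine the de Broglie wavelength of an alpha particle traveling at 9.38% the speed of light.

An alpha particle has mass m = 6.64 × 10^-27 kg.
3.55 × 10^-15 m

Using the de Broglie relation λ = h/(mv):

v = 9.38% × c = 2.812 × 10^7 m/s

λ = h/(mv)
λ = (6.626 × 10^-34 J·s) / (6.64 × 10^-27 kg × 2.812 × 10^7 m/s)
λ = 3.55 × 10^-15 m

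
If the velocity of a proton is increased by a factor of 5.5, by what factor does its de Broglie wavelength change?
The wavelength decreases by a factor of 5.5.

From λ = h/(mv), the wavelength is inversely proportional to velocity:

λ ∝ 1/v

If v → 5.5v, then λ → λ/5.5

When velocity is increased by a factor of 5.5, the wavelength decreases by a factor of 5.5.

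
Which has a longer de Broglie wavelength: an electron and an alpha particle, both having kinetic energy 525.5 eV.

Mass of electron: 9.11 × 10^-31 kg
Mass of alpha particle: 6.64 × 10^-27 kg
The electron has the longer wavelength.

Using λ = h/√(2mKE):

For electron: λ₁ = h/√(2m₁KE) = 5.35 × 10^-11 m
For alpha particle: λ₂ = h/√(2m₂KE) = 6.27 × 10^-13 m

Since λ ∝ 1/√m at constant kinetic energy, the lighter particle has the longer wavelength.

The electron has the longer de Broglie wavelength.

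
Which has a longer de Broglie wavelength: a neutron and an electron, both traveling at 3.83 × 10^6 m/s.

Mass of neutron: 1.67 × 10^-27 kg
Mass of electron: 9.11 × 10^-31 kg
The electron has the longer wavelength.

Using λ = h/(mv), since both particles have the same velocity, the wavelength depends only on mass.

For neutron: λ₁ = h/(m₁v) = 1.04 × 10^-13 m
For electron: λ₂ = h/(m₂v) = 1.90 × 10^-10 m

Since λ ∝ 1/m at constant velocity, the lighter particle has the longer wavelength.

The electron has the longer de Broglie wavelength.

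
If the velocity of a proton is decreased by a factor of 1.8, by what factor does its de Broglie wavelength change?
The wavelength increases by a factor of 1.8.

From λ = h/(mv), the wavelength is inversely proportional to velocity:

λ ∝ 1/v

If v → v/1.8, then λ → 1.8λ

When velocity is decreased by a factor of 1.8, the wavelength increases by a factor of 1.8.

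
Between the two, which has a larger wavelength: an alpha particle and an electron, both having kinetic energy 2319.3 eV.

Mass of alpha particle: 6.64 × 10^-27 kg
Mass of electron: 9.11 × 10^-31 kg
The electron has the longer wavelength.

Using λ = h/√(2mKE):

For alpha particle: λ₁ = h/√(2m₁KE) = 2.98 × 10^-13 m
For electron: λ₂ = h/√(2m₂KE) = 2.55 × 10^-11 m

Since λ ∝ 1/√m at constant kinetic energy, the lighter particle has the longer wavelength.

The electron has the longer de Broglie wavelength.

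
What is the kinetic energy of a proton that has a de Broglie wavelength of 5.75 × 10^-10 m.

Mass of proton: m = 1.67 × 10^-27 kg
3.98 × 10^-22 J (or 2.48 × 10^-3 eV)

From λ = h/√(2mKE), we solve for KE:

λ² = h²/(2mKE)
KE = h²/(2mλ²)
KE = (6.626 × 10^-34 J·s)² / (2 × 1.67 × 10^-27 kg × (5.75 × 10^-10 m)²)
KE = 3.98 × 10^-22 J
KE = 2.48 × 10^-3 eV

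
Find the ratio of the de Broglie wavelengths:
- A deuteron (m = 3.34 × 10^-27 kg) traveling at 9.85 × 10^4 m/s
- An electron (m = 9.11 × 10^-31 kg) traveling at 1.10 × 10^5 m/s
λ₁/λ₂ = 3.05 × 10^-4

Using λ = h/(mv):

λ₁ = h/(m₁v₁) = 2.01 × 10^-12 m
λ₂ = h/(m₂v₂) = 6.61 × 10^-9 m

Ratio λ₁/λ₂ = (m₂v₂)/(m₁v₁)
         = (9.11 × 10^-31 kg × 1.10 × 10^5 m/s) / (3.34 × 10^-27 kg × 9.85 × 10^4 m/s)
         = 3.05 × 10^-4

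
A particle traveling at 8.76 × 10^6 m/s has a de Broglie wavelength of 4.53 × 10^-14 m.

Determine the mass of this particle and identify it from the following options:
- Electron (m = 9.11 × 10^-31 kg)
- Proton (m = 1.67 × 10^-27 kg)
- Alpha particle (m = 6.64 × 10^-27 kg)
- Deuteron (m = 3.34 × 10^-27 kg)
The particle is a proton.

From λ = h/(mv), solve for mass:

m = h/(λv)
m = (6.626 × 10^-34 J·s) / (4.53 × 10^-14 m × 8.76 × 10^6 m/s)
m = 1.67 × 10^-27 kg

Comparing with the listed masses, this is closest to a proton.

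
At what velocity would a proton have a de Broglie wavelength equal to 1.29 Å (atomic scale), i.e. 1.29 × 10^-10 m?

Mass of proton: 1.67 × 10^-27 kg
3.08 × 10^3 m/s

From λ = h/(mv), solve for v:

v = h/(mλ)
v = (6.626 × 10^-34 J·s) / (1.67 × 10^-27 kg × 1.29 × 10^-10 m)
v = 3.08 × 10^3 m/s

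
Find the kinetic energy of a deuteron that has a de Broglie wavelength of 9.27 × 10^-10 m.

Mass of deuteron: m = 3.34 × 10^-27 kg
7.65 × 10^-23 J (or 4.77 × 10^-4 eV)

From λ = h/√(2mKE), we solve for KE:

λ² = h²/(2mKE)
KE = h²/(2mλ²)
KE = (6.626 × 10^-34 J·s)² / (2 × 3.34 × 10^-27 kg × (9.27 × 10^-10 m)²)
KE = 7.65 × 10^-23 J
KE = 4.77 × 10^-4 eV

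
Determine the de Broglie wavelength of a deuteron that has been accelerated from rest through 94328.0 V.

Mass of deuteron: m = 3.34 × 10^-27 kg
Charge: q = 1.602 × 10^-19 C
6.59 × 10^-14 m

When a particle is accelerated through voltage V, it gains kinetic energy KE = qV.

The de Broglie wavelength is then λ = h/√(2mqV):

λ = h/√(2mqV)
λ = (6.626 × 10^-34 J·s) / √(2 × 3.34 × 10^-27 kg × 1.602 × 10^-19 C × 94328.0 V)
λ = 6.59 × 10^-14 m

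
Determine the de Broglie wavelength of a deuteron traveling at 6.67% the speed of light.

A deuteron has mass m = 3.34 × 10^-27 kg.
9.92 × 10^-15 m

Using the de Broglie relation λ = h/(mv):

v = 6.67% × c = 2.000 × 10^7 m/s

λ = h/(mv)
λ = (6.626 × 10^-34 J·s) / (3.34 × 10^-27 kg × 2.000 × 10^7 m/s)
λ = 9.92 × 10^-15 m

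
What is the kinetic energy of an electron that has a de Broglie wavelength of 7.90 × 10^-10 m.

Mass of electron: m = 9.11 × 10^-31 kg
3.86 × 10^-19 J (or 2.41 eV)

From λ = h/√(2mKE), we solve for KE:

λ² = h²/(2mKE)
KE = h²/(2mλ²)
KE = (6.626 × 10^-34 J·s)² / (2 × 9.11 × 10^-31 kg × (7.90 × 10^-10 m)²)
KE = 3.86 × 10^-19 J
KE = 2.41 eV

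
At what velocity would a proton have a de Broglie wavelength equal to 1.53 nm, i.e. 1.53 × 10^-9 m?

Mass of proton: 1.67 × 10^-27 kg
2.59 × 10^2 m/s

From λ = h/(mv), solve for v:

v = h/(mλ)
v = (6.626 × 10^-34 J·s) / (1.67 × 10^-27 kg × 1.53 × 10^-9 m)
v = 2.59 × 10^2 m/s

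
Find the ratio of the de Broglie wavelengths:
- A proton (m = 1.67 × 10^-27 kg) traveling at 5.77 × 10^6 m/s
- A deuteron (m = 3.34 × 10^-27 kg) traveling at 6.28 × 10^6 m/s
λ₁/λ₂ = 2.18

Using λ = h/(mv):

λ₁ = h/(m₁v₁) = 6.88 × 10^-14 m
λ₂ = h/(m₂v₂) = 3.16 × 10^-14 m

Ratio λ₁/λ₂ = (m₂v₂)/(m₁v₁)
         = (3.34 × 10^-27 kg × 6.28 × 10^6 m/s) / (1.67 × 10^-27 kg × 5.77 × 10^6 m/s)
         = 2.18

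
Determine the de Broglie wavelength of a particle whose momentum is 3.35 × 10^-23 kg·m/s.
1.98 × 10^-11 m

Using the de Broglie relation λ = h/p:

λ = h/p
λ = (6.626 × 10^-34 J·s) / (3.35 × 10^-23 kg·m/s)
λ = 1.98 × 10^-11 m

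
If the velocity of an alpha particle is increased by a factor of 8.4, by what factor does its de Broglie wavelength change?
The wavelength decreases by a factor of 8.4.

From λ = h/(mv), the wavelength is inversely proportional to velocity:

λ ∝ 1/v

If v → 8.4v, then λ → λ/8.4

When velocity is increased by a factor of 8.4, the wavelength decreases by a factor of 8.4.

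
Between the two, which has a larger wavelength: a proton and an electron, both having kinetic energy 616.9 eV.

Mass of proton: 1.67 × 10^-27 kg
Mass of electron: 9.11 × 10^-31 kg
The electron has the longer wavelength.

Using λ = h/√(2mKE):

For proton: λ₁ = h/√(2m₁KE) = 1.15 × 10^-12 m
For electron: λ₂ = h/√(2m₂KE) = 4.94 × 10^-11 m

Since λ ∝ 1/√m at constant kinetic energy, the lighter particle has the longer wavelength.

The electron has the longer de Broglie wavelength.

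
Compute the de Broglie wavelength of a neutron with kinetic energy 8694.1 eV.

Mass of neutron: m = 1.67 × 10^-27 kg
3.07 × 10^-13 m

Using λ = h/√(2mKE):

First convert KE to Joules: KE = 8694.1 eV = 1.393 × 10^-15 J

λ = h/√(2mKE)
λ = (6.626 × 10^-34 J·s) / √(2 × 1.67 × 10^-27 kg × 1.393 × 10^-15 J)
λ = 3.07 × 10^-13 m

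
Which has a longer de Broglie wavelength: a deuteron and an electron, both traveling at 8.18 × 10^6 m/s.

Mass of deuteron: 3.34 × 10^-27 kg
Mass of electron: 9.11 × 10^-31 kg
The electron has the longer wavelength.

Using λ = h/(mv), since both particles have the same velocity, the wavelength depends only on mass.

For deuteron: λ₁ = h/(m₁v) = 2.43 × 10^-14 m
For electron: λ₂ = h/(m₂v) = 8.89 × 10^-11 m

Since λ ∝ 1/m at constant velocity, the lighter particle has the longer wavelength.

The electron has the longer de Broglie wavelength.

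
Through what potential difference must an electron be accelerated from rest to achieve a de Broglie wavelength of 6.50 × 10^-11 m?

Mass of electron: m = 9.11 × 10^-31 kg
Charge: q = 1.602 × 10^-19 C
356 V

From λ = h/√(2mqV), we solve for V:

λ² = h²/(2mqV)
V = h²/(2mqλ²)
V = (6.626 × 10^-34 J·s)² / (2 × 9.11 × 10^-31 kg × 1.602 × 10^-19 C × (6.50 × 10^-11 m)²)
V = 356 V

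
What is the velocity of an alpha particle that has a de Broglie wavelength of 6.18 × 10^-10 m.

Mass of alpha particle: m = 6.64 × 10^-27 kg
1.61 × 10^2 m/s

From the de Broglie relation λ = h/(mv), we solve for v:

v = h/(mλ)
v = (6.626 × 10^-34 J·s) / (6.64 × 10^-27 kg × 6.18 × 10^-10 m)
v = 1.61 × 10^2 m/s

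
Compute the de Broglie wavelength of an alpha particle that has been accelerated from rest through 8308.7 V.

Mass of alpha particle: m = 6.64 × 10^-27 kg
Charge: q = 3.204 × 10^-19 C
1.11 × 10^-13 m

When a particle is accelerated through voltage V, it gains kinetic energy KE = qV.

The de Broglie wavelength is then λ = h/√(2mqV):

λ = h/√(2mqV)
λ = (6.626 × 10^-34 J·s) / √(2 × 6.64 × 10^-27 kg × 3.204 × 10^-19 C × 8308.7 V)
λ = 1.11 × 10^-13 m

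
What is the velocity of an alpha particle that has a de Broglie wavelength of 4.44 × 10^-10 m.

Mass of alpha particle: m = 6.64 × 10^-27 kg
2.25 × 10^2 m/s

From the de Broglie relation λ = h/(mv), we solve for v:

v = h/(mλ)
v = (6.626 × 10^-34 J·s) / (6.64 × 10^-27 kg × 4.44 × 10^-10 m)
v = 2.25 × 10^2 m/s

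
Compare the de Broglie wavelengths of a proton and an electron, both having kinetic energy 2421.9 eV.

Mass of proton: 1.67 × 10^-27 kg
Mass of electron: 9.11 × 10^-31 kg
The electron has the longer wavelength.

Using λ = h/√(2mKE):

For proton: λ₁ = h/√(2m₁KE) = 5.82 × 10^-13 m
For electron: λ₂ = h/√(2m₂KE) = 2.49 × 10^-11 m

Since λ ∝ 1/√m at constant kinetic energy, the lighter particle has the longer wavelength.

The electron has the longer de Broglie wavelength.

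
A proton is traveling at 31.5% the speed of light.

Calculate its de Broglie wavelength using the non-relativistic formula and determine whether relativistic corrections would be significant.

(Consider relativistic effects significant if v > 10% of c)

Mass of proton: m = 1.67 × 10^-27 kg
Yes, relativistic corrections are needed.

Using the non-relativistic de Broglie formula λ = h/(mv):

v = 31.5% × c = 9.443 × 10^7 m/s

λ = h/(mv)
λ = (6.626 × 10^-34 J·s) / (1.67 × 10^-27 kg × 9.443 × 10^7 m/s)
λ = 4.20 × 10^-15 m

Since v = 31.5% of c > 10% of c, relativistic corrections ARE significant and the actual wavelength would differ from this non-relativistic estimate.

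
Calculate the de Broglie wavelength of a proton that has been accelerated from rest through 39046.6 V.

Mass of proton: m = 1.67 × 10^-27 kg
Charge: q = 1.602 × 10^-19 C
1.45 × 10^-13 m

When a particle is accelerated through voltage V, it gains kinetic energy KE = qV.

The de Broglie wavelength is then λ = h/√(2mqV):

λ = h/√(2mqV)
λ = (6.626 × 10^-34 J·s) / √(2 × 1.67 × 10^-27 kg × 1.602 × 10^-19 C × 39046.6 V)
λ = 1.45 × 10^-13 m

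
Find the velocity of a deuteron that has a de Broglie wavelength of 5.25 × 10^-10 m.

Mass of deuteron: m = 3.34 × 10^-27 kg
3.78 × 10^2 m/s

From the de Broglie relation λ = h/(mv), we solve for v:

v = h/(mλ)
v = (6.626 × 10^-34 J·s) / (3.34 × 10^-27 kg × 5.25 × 10^-10 m)
v = 3.78 × 10^2 m/s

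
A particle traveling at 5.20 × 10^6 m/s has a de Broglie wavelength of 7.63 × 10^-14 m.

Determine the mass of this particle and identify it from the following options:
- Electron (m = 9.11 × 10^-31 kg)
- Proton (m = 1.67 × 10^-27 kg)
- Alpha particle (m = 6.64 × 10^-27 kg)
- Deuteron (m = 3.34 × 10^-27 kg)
The particle is a proton.

From λ = h/(mv), solve for mass:

m = h/(λv)
m = (6.626 × 10^-34 J·s) / (7.63 × 10^-14 m × 5.20 × 10^6 m/s)
m = 1.67 × 10^-27 kg

Comparing with the listed masses, this is closest to a proton.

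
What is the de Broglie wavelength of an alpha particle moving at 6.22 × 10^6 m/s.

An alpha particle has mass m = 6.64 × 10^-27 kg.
1.60 × 10^-14 m

Using the de Broglie relation λ = h/(mv):

λ = h/(mv)
λ = (6.626 × 10^-34 J·s) / (6.64 × 10^-27 kg × 6.22 × 10^6 m/s)
λ = 1.60 × 10^-14 m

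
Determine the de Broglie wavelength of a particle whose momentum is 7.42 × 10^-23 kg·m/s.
8.93 × 10^-12 m

Using the de Broglie relation λ = h/p:

λ = h/p
λ = (6.626 × 10^-34 J·s) / (7.42 × 10^-23 kg·m/s)
λ = 8.93 × 10^-12 m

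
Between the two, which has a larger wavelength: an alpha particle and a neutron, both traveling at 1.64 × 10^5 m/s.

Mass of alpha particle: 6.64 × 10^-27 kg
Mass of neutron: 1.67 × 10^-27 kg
The neutron has the longer wavelength.

Using λ = h/(mv), since both particles have the same velocity, the wavelength depends only on mass.

For alpha particle: λ₁ = h/(m₁v) = 6.08 × 10^-13 m
For neutron: λ₂ = h/(m₂v) = 2.42 × 10^-12 m

Since λ ∝ 1/m at constant velocity, the lighter particle has the longer wavelength.

The neutron has the longer de Broglie wavelength.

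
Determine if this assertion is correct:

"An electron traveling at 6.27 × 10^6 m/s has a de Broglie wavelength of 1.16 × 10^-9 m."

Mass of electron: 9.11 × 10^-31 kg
False

The claim is incorrect.

Using λ = h/(mv):
λ = (6.626 × 10^-34 J·s) / (9.11 × 10^-31 kg × 6.27 × 10^6 m/s)
λ = 1.16 × 10^-10 m

The actual wavelength differs from the claimed 1.16 × 10^-9 m.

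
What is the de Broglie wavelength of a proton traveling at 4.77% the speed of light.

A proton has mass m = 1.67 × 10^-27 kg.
2.77 × 10^-14 m

Using the de Broglie relation λ = h/(mv):

v = 4.77% × c = 1.430 × 10^7 m/s

λ = h/(mv)
λ = (6.626 × 10^-34 J·s) / (1.67 × 10^-27 kg × 1.430 × 10^7 m/s)
λ = 2.77 × 10^-14 m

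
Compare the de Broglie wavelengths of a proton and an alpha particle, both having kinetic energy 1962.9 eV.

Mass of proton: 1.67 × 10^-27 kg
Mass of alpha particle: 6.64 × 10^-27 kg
The proton has the longer wavelength.

Using λ = h/√(2mKE):

For proton: λ₁ = h/√(2m₁KE) = 6.47 × 10^-13 m
For alpha particle: λ₂ = h/√(2m₂KE) = 3.24 × 10^-13 m

Since λ ∝ 1/√m at constant kinetic energy, the lighter particle has the longer wavelength.

The proton has the longer de Broglie wavelength.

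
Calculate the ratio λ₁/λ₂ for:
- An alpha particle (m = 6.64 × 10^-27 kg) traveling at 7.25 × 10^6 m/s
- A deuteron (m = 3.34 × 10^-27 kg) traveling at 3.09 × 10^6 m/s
λ₁/λ₂ = 0.214

Using λ = h/(mv):

λ₁ = h/(m₁v₁) = 1.38 × 10^-14 m
λ₂ = h/(m₂v₂) = 6.42 × 10^-14 m

Ratio λ₁/λ₂ = (m₂v₂)/(m₁v₁)
         = (3.34 × 10^-27 kg × 3.09 × 10^6 m/s) / (6.64 × 10^-27 kg × 7.25 × 10^6 m/s)
         = 0.214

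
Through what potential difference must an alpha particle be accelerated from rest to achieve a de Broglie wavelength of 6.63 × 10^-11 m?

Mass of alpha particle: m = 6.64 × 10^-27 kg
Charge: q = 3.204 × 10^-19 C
2.35 × 10^-2 V

From λ = h/√(2mqV), we solve for V:

λ² = h²/(2mqV)
V = h²/(2mqλ²)
V = (6.626 × 10^-34 J·s)² / (2 × 6.64 × 10^-27 kg × 3.204 × 10^-19 C × (6.63 × 10^-11 m)²)
V = 2.35 × 10^-2 V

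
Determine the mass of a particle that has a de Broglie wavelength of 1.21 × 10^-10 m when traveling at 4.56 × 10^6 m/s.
1.20 × 10^-30 kg

From the de Broglie relation λ = h/(mv), we solve for m:

m = h/(λv)
m = (6.626 × 10^-34 J·s) / (1.21 × 10^-10 m × 4.56 × 10^6 m/s)
m = 1.20 × 10^-30 kg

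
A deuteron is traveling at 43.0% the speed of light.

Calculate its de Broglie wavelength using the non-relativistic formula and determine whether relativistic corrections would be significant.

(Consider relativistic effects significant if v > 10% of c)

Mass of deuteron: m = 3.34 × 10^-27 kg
Yes, relativistic corrections are needed.

Using the non-relativistic de Broglie formula λ = h/(mv):

v = 43.0% × c = 1.289 × 10^8 m/s

λ = h/(mv)
λ = (6.626 × 10^-34 J·s) / (3.34 × 10^-27 kg × 1.289 × 10^8 m/s)
λ = 1.54 × 10^-15 m

Since v = 43.0% of c > 10% of c, relativistic corrections ARE significant and the actual wavelength would differ from this non-relativistic estimate.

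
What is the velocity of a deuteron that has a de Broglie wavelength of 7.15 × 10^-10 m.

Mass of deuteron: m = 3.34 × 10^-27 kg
2.77 × 10^2 m/s

From the de Broglie relation λ = h/(mv), we solve for v:

v = h/(mλ)
v = (6.626 × 10^-34 J·s) / (3.34 × 10^-27 kg × 7.15 × 10^-10 m)
v = 2.77 × 10^2 m/s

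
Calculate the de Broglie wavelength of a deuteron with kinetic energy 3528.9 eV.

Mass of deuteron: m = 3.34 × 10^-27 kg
3.41 × 10^-13 m

Using λ = h/√(2mKE):

First convert KE to Joules: KE = 3528.9 eV = 5.654 × 10^-16 J

λ = h/√(2mKE)
λ = (6.626 × 10^-34 J·s) / √(2 × 3.34 × 10^-27 kg × 5.654 × 10^-16 J)
λ = 3.41 × 10^-13 m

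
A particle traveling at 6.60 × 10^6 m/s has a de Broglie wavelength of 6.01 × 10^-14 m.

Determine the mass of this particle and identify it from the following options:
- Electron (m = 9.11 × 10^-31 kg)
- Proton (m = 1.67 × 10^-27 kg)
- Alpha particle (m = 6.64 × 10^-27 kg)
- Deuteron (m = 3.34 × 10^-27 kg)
The particle is a proton.

From λ = h/(mv), solve for mass:

m = h/(λv)
m = (6.626 × 10^-34 J·s) / (6.01 × 10^-14 m × 6.60 × 10^6 m/s)
m = 1.67 × 10^-27 kg

Comparing with the listed masses, this is closest to a proton.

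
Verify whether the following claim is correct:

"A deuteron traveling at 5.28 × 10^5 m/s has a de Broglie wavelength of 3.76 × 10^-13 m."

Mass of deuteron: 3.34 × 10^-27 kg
True

The claim is correct.

Using λ = h/(mv):
λ = (6.626 × 10^-34 J·s) / (3.34 × 10^-27 kg × 5.28 × 10^5 m/s)
λ = 3.76 × 10^-13 m

This matches the claimed value.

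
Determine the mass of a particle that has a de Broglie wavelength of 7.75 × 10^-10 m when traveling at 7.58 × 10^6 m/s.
1.13 × 10^-31 kg

From the de Broglie relation λ = h/(mv), we solve for m:

m = h/(λv)
m = (6.626 × 10^-34 J·s) / (7.75 × 10^-10 m × 7.58 × 10^6 m/s)
m = 1.13 × 10^-31 kg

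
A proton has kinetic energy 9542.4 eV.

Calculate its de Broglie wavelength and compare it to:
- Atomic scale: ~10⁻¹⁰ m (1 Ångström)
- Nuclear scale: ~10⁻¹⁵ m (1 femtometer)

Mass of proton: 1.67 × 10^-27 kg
λ = 2.93 × 10^-13 m, which is between nuclear and atomic scales.

Using λ = h/√(2mKE):

KE = 9542.4 eV = 1.529 × 10^-15 J

λ = h/√(2mKE)
λ = (6.626 × 10^-34 J·s) / √(2 × 1.67 × 10^-27 kg × 1.529 × 10^-15 J)
λ = 2.93 × 10^-13 m

Comparison:
- Atomic scale (10⁻¹⁰ m): λ is 0.0029× this size
- Nuclear scale (10⁻¹⁵ m): λ is 2.9e+02× this size

The wavelength is between nuclear and atomic scales.

This wavelength is appropriate for probing atomic structure but too large for nuclear physics experiments.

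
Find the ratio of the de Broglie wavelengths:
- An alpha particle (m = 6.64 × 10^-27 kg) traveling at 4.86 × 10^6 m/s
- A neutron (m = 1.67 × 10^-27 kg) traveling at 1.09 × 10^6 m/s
λ₁/λ₂ = 0.0564

Using λ = h/(mv):

λ₁ = h/(m₁v₁) = 2.05 × 10^-14 m
λ₂ = h/(m₂v₂) = 3.64 × 10^-13 m

Ratio λ₁/λ₂ = (m₂v₂)/(m₁v₁)
         = (1.67 × 10^-27 kg × 1.09 × 10^6 m/s) / (6.64 × 10^-27 kg × 4.86 × 10^6 m/s)
         = 0.0564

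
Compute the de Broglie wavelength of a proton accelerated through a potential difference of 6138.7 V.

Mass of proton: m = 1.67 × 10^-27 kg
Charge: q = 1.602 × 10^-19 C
3.66 × 10^-13 m

When a particle is accelerated through voltage V, it gains kinetic energy KE = qV.

The de Broglie wavelength is then λ = h/√(2mqV):

λ = h/√(2mqV)
λ = (6.626 × 10^-34 J·s) / √(2 × 1.67 × 10^-27 kg × 1.602 × 10^-19 C × 6138.7 V)
λ = 3.66 × 10^-13 m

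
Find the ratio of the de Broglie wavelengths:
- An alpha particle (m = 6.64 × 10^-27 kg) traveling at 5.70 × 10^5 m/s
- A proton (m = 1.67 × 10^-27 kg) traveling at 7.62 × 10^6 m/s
λ₁/λ₂ = 3.36

Using λ = h/(mv):

λ₁ = h/(m₁v₁) = 1.75 × 10^-13 m
λ₂ = h/(m₂v₂) = 5.21 × 10^-14 m

Ratio λ₁/λ₂ = (m₂v₂)/(m₁v₁)
         = (1.67 × 10^-27 kg × 7.62 × 10^6 m/s) / (6.64 × 10^-27 kg × 5.70 × 10^5 m/s)
         = 3.36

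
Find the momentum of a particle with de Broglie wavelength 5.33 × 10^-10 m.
1.24 × 10^-24 kg·m/s

From the de Broglie relation λ = h/p, we solve for p:

p = h/λ
p = (6.626 × 10^-34 J·s) / (5.33 × 10^-10 m)
p = 1.24 × 10^-24 kg·m/s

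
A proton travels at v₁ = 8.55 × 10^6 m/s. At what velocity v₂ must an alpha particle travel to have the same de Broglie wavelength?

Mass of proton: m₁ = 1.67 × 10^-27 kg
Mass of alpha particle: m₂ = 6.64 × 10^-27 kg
v₂ = 2.15 × 10^6 m/s

For equal de Broglie wavelengths: λ₁ = λ₂

h/(m₁v₁) = h/(m₂v₂)
m₁v₁ = m₂v₂
v₂ = v₁ · (m₁/m₂)

v₂ = 8.55 × 10^6 m/s × (1.67 × 10^-27 kg / 6.64 × 10^-27 kg)
v₂ = 2.15 × 10^6 m/s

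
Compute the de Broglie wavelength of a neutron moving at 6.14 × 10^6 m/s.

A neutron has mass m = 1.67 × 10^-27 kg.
6.46 × 10^-14 m

Using the de Broglie relation λ = h/(mv):

λ = h/(mv)
λ = (6.626 × 10^-34 J·s) / (1.67 × 10^-27 kg × 6.14 × 10^6 m/s)
λ = 6.46 × 10^-14 m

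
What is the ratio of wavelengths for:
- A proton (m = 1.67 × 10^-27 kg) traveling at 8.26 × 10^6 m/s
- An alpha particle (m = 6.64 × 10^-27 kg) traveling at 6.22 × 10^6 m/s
λ₁/λ₂ = 2.99

Using λ = h/(mv):

λ₁ = h/(m₁v₁) = 4.80 × 10^-14 m
λ₂ = h/(m₂v₂) = 1.60 × 10^-14 m

Ratio λ₁/λ₂ = (m₂v₂)/(m₁v₁)
         = (6.64 × 10^-27 kg × 6.22 × 10^6 m/s) / (1.67 × 10^-27 kg × 8.26 × 10^6 m/s)
         = 2.99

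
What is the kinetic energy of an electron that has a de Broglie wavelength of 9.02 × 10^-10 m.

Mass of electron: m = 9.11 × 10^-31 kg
2.96 × 10^-19 J (or 1.85 eV)

From λ = h/√(2mKE), we solve for KE:

λ² = h²/(2mKE)
KE = h²/(2mλ²)
KE = (6.626 × 10^-34 J·s)² / (2 × 9.11 × 10^-31 kg × (9.02 × 10^-10 m)²)
KE = 2.96 × 10^-19 J
KE = 1.85 eV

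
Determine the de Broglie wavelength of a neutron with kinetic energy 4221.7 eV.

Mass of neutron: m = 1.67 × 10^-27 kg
4.41 × 10^-13 m

Using λ = h/√(2mKE):

First convert KE to Joules: KE = 4221.7 eV = 6.764 × 10^-16 J

λ = h/√(2mKE)
λ = (6.626 × 10^-34 J·s) / √(2 × 1.67 × 10^-27 kg × 6.764 × 10^-16 J)
λ = 4.41 × 10^-13 m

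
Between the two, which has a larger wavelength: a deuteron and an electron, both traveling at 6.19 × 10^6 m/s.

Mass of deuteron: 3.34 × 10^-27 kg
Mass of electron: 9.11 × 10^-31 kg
The electron has the longer wavelength.

Using λ = h/(mv), since both particles have the same velocity, the wavelength depends only on mass.

For deuteron: λ₁ = h/(m₁v) = 3.20 × 10^-14 m
For electron: λ₂ = h/(m₂v) = 1.18 × 10^-10 m

Since λ ∝ 1/m at constant velocity, the lighter particle has the longer wavelength.

The electron has the longer de Broglie wavelength.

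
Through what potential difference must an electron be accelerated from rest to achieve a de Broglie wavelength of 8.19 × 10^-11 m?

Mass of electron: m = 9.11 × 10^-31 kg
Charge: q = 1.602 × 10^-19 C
224 V

From λ = h/√(2mqV), we solve for V:

λ² = h²/(2mqV)
V = h²/(2mqλ²)
V = (6.626 × 10^-34 J·s)² / (2 × 9.11 × 10^-31 kg × 1.602 × 10^-19 C × (8.19 × 10^-11 m)²)
V = 224 V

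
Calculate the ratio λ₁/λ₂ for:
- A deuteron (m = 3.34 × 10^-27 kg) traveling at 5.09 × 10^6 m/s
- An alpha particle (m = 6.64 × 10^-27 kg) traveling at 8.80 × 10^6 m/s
λ₁/λ₂ = 3.44

Using λ = h/(mv):

λ₁ = h/(m₁v₁) = 3.90 × 10^-14 m
λ₂ = h/(m₂v₂) = 1.13 × 10^-14 m

Ratio λ₁/λ₂ = (m₂v₂)/(m₁v₁)
         = (6.64 × 10^-27 kg × 8.80 × 10^6 m/s) / (3.34 × 10^-27 kg × 5.09 × 10^6 m/s)
         = 3.44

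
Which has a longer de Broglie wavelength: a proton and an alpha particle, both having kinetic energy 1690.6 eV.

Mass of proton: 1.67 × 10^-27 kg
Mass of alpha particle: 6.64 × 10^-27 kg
The proton has the longer wavelength.

Using λ = h/√(2mKE):

For proton: λ₁ = h/√(2m₁KE) = 6.97 × 10^-13 m
For alpha particle: λ₂ = h/√(2m₂KE) = 3.49 × 10^-13 m

Since λ ∝ 1/√m at constant kinetic energy, the lighter particle has the longer wavelength.

The proton has the longer de Broglie wavelength.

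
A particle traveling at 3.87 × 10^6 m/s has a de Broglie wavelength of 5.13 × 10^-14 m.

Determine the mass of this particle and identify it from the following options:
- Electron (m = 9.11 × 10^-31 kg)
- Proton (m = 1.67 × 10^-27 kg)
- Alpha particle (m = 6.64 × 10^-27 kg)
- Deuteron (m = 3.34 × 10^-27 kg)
The particle is a deuteron.

From λ = h/(mv), solve for mass:

m = h/(λv)
m = (6.626 × 10^-34 J·s) / (5.13 × 10^-14 m × 3.87 × 10^6 m/s)
m = 3.34 × 10^-27 kg

Comparing with the listed masses, this is closest to a deuteron.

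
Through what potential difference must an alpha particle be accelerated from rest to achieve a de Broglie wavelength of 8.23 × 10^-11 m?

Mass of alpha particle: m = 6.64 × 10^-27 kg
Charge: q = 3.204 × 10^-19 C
1.52 × 10^-2 V

From λ = h/√(2mqV), we solve for V:

λ² = h²/(2mqV)
V = h²/(2mqλ²)
V = (6.626 × 10^-34 J·s)² / (2 × 6.64 × 10^-27 kg × 3.204 × 10^-19 C × (8.23 × 10^-11 m)²)
V = 1.52 × 10^-2 V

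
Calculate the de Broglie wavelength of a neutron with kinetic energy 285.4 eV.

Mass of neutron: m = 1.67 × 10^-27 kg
1.70 × 10^-12 m

Using λ = h/√(2mKE):

First convert KE to Joules: KE = 285.4 eV = 4.573 × 10^-17 J

λ = h/√(2mKE)
λ = (6.626 × 10^-34 J·s) / √(2 × 1.67 × 10^-27 kg × 4.573 × 10^-17 J)
λ = 1.70 × 10^-12 m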